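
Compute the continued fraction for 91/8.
[11; 2, 1, 2]

Euclidean algorithm steps:
91 = 11 × 8 + 3
8 = 2 × 3 + 2
3 = 1 × 2 + 1
2 = 2 × 1 + 0
Continued fraction: [11; 2, 1, 2]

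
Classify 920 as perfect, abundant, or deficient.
abundant

Proper divisors of 920: sum = 1 + 2 + 4 + 5 + 8 + 10 + 20 + 23 + 40 + 46 + 92 + 115 + 184 + 230 + 460 = 1240
Since 1240 > 920, 920 is abundant.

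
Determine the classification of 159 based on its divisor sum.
deficient

Proper divisors of 159: sum = 1 + 3 + 53 = 57
Since 57 < 159, 159 is deficient.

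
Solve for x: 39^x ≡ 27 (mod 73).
18

Baby-step giant-step with step n = ⌈√73⌉ = 9.
Baby steps 39^j mod 73 (j:value) for j=0..8: 0:1, 1:39, 2:61, 3:43, 4:71, 5:68, 6:24, 7:60, 8:4.
Giant-step multiplier: 39^(-9) ≡ 39^(72-9) = 39^63 ≡ 22 (mod 73).
Giant steps γ_i = 27·22^i mod 73: γ_0=27, γ_1=10, γ_2=1 (in table at j=0).
x = i·n + j = 2·9 + 0 = 18.
Check: 39^18 ≡ 27 (mod 73).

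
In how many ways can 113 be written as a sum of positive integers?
851376628

p(n) counts ways to write n as a sum of positive integers (order ignored).
Euler's pentagonal recurrence: p(k) = p(k-1) + p(k-2) - p(k-5) - p(k-7) + p(k-12) + p(k-15) - ... (offsets j(3j∓1)/2, signs ++--, p(0)=1, p(<0)=0).
DP table for k = 0..112: p(0)=1, p(1)=1, p(2)=2, p(3)=3, p(4)=5, p(5)=7, p(6)=11, p(7)=15, p(8)=22, p(9)=30, p(10)=42, p(11)=56, p(12)=77, p(13)=101, p(14)=135, p(15)=176, p(16)=231, p(17)=297, p(18)=385, p(19)=490, p(20)=627, p(21)=792, p(22)=1002, p(23)=1255, p(24)=1575, p(25)=1958, p(26)=2436, p(27)=3010, p(28)=3718, p(29)=4565, p(30)=5604, p(31)=6842, p(32)=8349, p(33)=10143, p(34)=12310, p(35)=14883, p(36)=17977, p(37)=21637, p(38)=26015, p(39)=31185, p(40)=37338, p(41)=44583, p(42)=53174, p(43)=63261, p(44)=75175, p(45)=89134, p(46)=105558, p(47)=124754, p(48)=147273, p(49)=173525, p(50)=204226, p(51)=239943, p(52)=281589, p(53)=329931, p(54)=386155, p(55)=451276, p(56)=526823, p(57)=614154, p(58)=715220, p(59)=831820, p(60)=966467, p(61)=1121505, p(62)=1300156, p(63)=1505499, p(64)=1741630, p(65)=2012558, p(66)=2323520, p(67)=2679689, p(68)=3087735, p(69)=3554345, p(70)=4087968, p(71)=4697205, p(72)=5392783, p(73)=6185689, p(74)=7089500, p(75)=8118264, p(76)=9289091, p(77)=10619863, p(78)=12132164, p(79)=13848650, p(80)=15796476, p(81)=18004327, p(82)=20506255, p(83)=23338469, p(84)=26543660, p(85)=30167357, p(86)=34262962, p(87)=38887673, p(88)=44108109, p(89)=49995925, p(90)=56634173, p(91)=64112359, p(92)=72533807, p(93)=82010177, p(94)=92669720, p(95)=104651419, p(96)=118114304, p(97)=133230930, p(98)=150198136, p(99)=169229875, p(100)=190569292, p(101)=214481126, p(102)=241265379, p(103)=271248950, p(104)=304801365, p(105)=342325709, p(106)=384276336, p(107)=431149389, p(108)=483502844, p(109)=541946240, p(110)=607163746, p(111)=679903203, p(112)=761002156.
Final step: p(113) = p(112) + p(111) - p(108) - p(106) + p(101) + p(98) - p(91) - p(87) + p(78) + p(73) - p(62) - p(56) + p(43) + p(36) - p(21) - p(13)
= 761002156 + 679903203 - 483502844 - 384276336 + 214481126 + 150198136 - 64112359 - 38887673 + 12132164 + 6185689 - 1300156 - 526823 + 63261 + 17977 - 792 - 101
= 851376628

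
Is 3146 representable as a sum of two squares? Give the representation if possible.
11² + 55² (a=11, b=55)

Factorization: 3146 = 2 × 11^2 × 13
By Fermat: n is sum of two squares iff every prime p ≡ 3 (mod 4) appears to even power.
All primes ≡ 3 (mod 4) appear to even power.
Search a = 0, 1, 2, … for 3146 - a² a perfect square: first hit at a = 11: 3146 - 121 = 3025 = 55².
3146 = 11² + 55² = 121 + 3025 ✓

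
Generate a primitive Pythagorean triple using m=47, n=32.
(1185, 3008, 3233)

Euclid's formula: a = m² - n², b = 2mn, c = m² + n²
m = 47, n = 32
a = 47² - 32² = 2209 - 1024 = 1185
b = 2 × 47 × 32 = 3008
c = 47² + 32² = 2209 + 1024 = 3233
Verification: 1185² + 3008² = 1404225 + 9048064 = 10452289 = 3233² ✓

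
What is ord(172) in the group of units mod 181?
90

181 is prime, so ord(172) divides φ(181) = 180.
Divisors of 180: 1, 2, 3, 4, 5, 6, 9, 10, 12, 15, 18, 20, 30, 36, 45, 60, 90, 180.
Repeated squaring: 172^1 ≡ 172, 172^2 ≡ 81, 172^4 ≡ 45, 172^8 ≡ 34, 172^16 ≡ 70, 172^32 ≡ 13, 172^64 ≡ 169, 172^128 ≡ 144 (mod 181).
Test 172^d mod 181 for each divisor d in increasing order:
172^1 ≡ 172
172^2 ≡ 81
172^3 = 172^2·172^1 ≡ 176
172^4 ≡ 45
172^5 = 172^4·172^1 ≡ 138
172^6 = 172^4·172^2 ≡ 25
172^9 = 172^8·172^1 ≡ 56
172^10 = 172^8·172^2 ≡ 39
172^12 = 172^8·172^4 ≡ 82
172^15 = 172^8·172^4·172^2·172^1 ≡ 133
172^18 = 172^16·172^2 ≡ 59
172^20 = 172^16·172^4 ≡ 73
172^30 = 172^16·172^8·172^4·172^2 ≡ 132
172^36 = 172^32·172^4 ≡ 42
172^45 = 172^32·172^8·172^4·172^1 ≡ 180
172^60 = 172^32·172^16·172^8·172^4 ≡ 48
172^90 = 172^64·172^16·172^8·172^2 ≡ 1  ← first divisor giving 1
The order is 90.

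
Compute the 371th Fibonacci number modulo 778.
41

Matrix identity: Q^n = [[F_(n+1), F_n], [F_n, F_(n-1)]] with Q = [[1,1],[1,0]].
n = 371 = 101110011₂. Square-and-multiply, entries mod 778:
Q^1 = [[1,1],[1,0]]
Q^2 = (Q^1)² = [[2,1],[1,1]]
Q^5 = (Q^2)²·Q = [[8,5],[5,3]]
Q^11 = (Q^5)²·Q = [[144,89],[89,55]]
Q^23 = (Q^11)²·Q = [[466,649],[649,595]]
Q^46 = (Q^23)² = [[397,59],[59,338]]
Q^92 = (Q^46)² = [[44,575],[575,247]]
Q^185 = (Q^92)²·Q = [[410,355],[355,55]]
Q^371 = (Q^185)²·Q = [[180,41],[41,139]]
F_371 mod 778 = Q^371[0][1] = 41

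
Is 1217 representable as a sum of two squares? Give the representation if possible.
16² + 31² (a=16, b=31)

Factorization: 1217 = 1217
By Fermat: n is sum of two squares iff every prime p ≡ 3 (mod 4) appears to even power.
All primes ≡ 3 (mod 4) appear to even power.
Search a = 0, 1, 2, … for 1217 - a² a perfect square: first hit at a = 16: 1217 - 256 = 961 = 31².
1217 = 16² + 31² = 256 + 961 ✓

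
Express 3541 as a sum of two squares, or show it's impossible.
25² + 54² (a=25, b=54)

Factorization: 3541 = 3541
By Fermat: n is sum of two squares iff every prime p ≡ 3 (mod 4) appears to even power.
All primes ≡ 3 (mod 4) appear to even power.
Search a = 0, 1, 2, … for 3541 - a² a perfect square: first hit at a = 25: 3541 - 625 = 2916 = 54².
3541 = 25² + 54² = 625 + 2916 ✓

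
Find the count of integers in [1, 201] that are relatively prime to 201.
132

201 = 3 × 67
φ(n) = n × ∏(1 - 1/p) for each prime p dividing n
φ(201) = 201 × (1 - 1/3) × (1 - 1/67) = 132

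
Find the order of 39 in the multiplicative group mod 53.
52

53 is prime, so ord(39) divides φ(53) = 52.
Divisors of 52: 1, 2, 4, 13, 26, 52.
Repeated squaring: 39^1 ≡ 39, 39^2 ≡ 37, 39^4 ≡ 44, 39^8 ≡ 28, 39^16 ≡ 42, 39^32 ≡ 15 (mod 53).
Test 39^d mod 53 for each divisor d in increasing order:
39^1 ≡ 39
39^2 ≡ 37
39^4 ≡ 44
39^13 = 39^8·39^4·39^1 ≡ 30
39^26 = 39^16·39^8·39^2 ≡ 52
39^52 = 39^32·39^16·39^4 ≡ 1  ← first divisor giving 1
The order is 52.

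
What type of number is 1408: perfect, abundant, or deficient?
abundant

Proper divisors of 1408: sum = 1 + 2 + 4 + 8 + 11 + 16 + 22 + 32 + 44 + 64 + 88 + 128 + 176 + 352 + 704 = 1652
Since 1652 > 1408, 1408 is abundant.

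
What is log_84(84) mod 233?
1

Baby-step giant-step with step n = ⌈√233⌉ = 16.
Baby steps 84^j mod 233 (j:value) for j=0..15: 0:1, 1:84, 2:66, 3:185, 4:162, 5:94, 6:207, 7:146, 8:148, 9:83, 10:215, 11:119, 12:210, 13:165, 14:113, 15:172.
h = 84 is already in the table at j=1, so x = 1.
Check: 84^1 ≡ 84 (mod 233).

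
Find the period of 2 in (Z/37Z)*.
36

37 is prime, so ord(2) divides φ(37) = 36.
Divisors of 36: 1, 2, 3, 4, 6, 9, 12, 18, 36.
Repeated squaring: 2^1 ≡ 2, 2^2 ≡ 4, 2^4 ≡ 16, 2^8 ≡ 34, 2^16 ≡ 9, 2^32 ≡ 7 (mod 37).
Test 2^d mod 37 for each divisor d in increasing order:
2^1 ≡ 2
2^2 ≡ 4
2^3 = 2^2·2^1 ≡ 8
2^4 ≡ 16
2^6 = 2^4·2^2 ≡ 27
2^9 = 2^8·2^1 ≡ 31
2^12 = 2^8·2^4 ≡ 26
2^18 = 2^16·2^2 ≡ 36
2^36 = 2^32·2^4 ≡ 1  ← first divisor giving 1
The order is 36.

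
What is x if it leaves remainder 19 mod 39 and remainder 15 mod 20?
175

Using Chinese Remainder Theorem:
M = 39 × 20 = 780
M1 = 20, M2 = 39
y1 = 20^(-1) mod 39 = 2
y2 = 39^(-1) mod 20 = 19
x = (19×20×2 + 15×39×19) mod 780 = 175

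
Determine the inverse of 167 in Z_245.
223

gcd(167, 245) = 1, so the inverse exists.
Extended Euclidean algorithm on (245, 167):
245 = 1 × 167 + 78  ⟹  78 = (1)·245 + (-1)·167
167 = 2 × 78 + 11  ⟹  11 = (-2)·245 + (3)·167
78 = 7 × 11 + 1  ⟹  1 = (15)·245 + (-22)·167
So (-22)·167 ≡ 1 (mod 245), i.e. 167^(-1) ≡ -22 ≡ 223 (mod 245).
Check: 167 × 223 = 37241 ≡ 1 (mod 245)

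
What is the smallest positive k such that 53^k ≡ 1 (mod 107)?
53

107 is prime, so ord(53) divides φ(107) = 106.
Divisors of 106: 1, 2, 53, 106.
Repeated squaring: 53^1 ≡ 53, 53^2 ≡ 27, 53^4 ≡ 87, 53^8 ≡ 79, 53^16 ≡ 35, 53^32 ≡ 48, 53^64 ≡ 57 (mod 107).
Test 53^d mod 107 for each divisor d in increasing order:
53^1 ≡ 53
53^2 ≡ 27
53^53 = 53^32·53^16·53^4·53^1 ≡ 1  ← first divisor giving 1
The order is 53.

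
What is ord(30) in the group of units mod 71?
7

71 is prime, so ord(30) divides φ(71) = 70.
Divisors of 70: 1, 2, 5, 7, 10, 14, 35, 70.
Repeated squaring: 30^1 ≡ 30, 30^2 ≡ 48, 30^4 ≡ 32, 30^8 ≡ 30, 30^16 ≡ 48, 30^32 ≡ 32, 30^64 ≡ 30 (mod 71).
Test 30^d mod 71 for each divisor d in increasing order:
30^1 ≡ 30
30^2 ≡ 48
30^5 = 30^4·30^1 ≡ 37
30^7 = 30^4·30^2·30^1 ≡ 1  ← first divisor giving 1
The order is 7.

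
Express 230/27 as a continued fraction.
[8; 1, 1, 13]

Euclidean algorithm steps:
230 = 8 × 27 + 14
27 = 1 × 14 + 13
14 = 1 × 13 + 1
13 = 13 × 1 + 0
Continued fraction: [8; 1, 1, 13]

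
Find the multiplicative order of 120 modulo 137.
68

137 is prime, so ord(120) divides φ(137) = 136.
Divisors of 136: 1, 2, 4, 8, 17, 34, 68, 136.
Repeated squaring: 120^1 ≡ 120, 120^2 ≡ 15, 120^4 ≡ 88, 120^8 ≡ 72, 120^16 ≡ 115, 120^32 ≡ 73, 120^64 ≡ 123, 120^128 ≡ 59 (mod 137).
Test 120^d mod 137 for each divisor d in increasing order:
120^1 ≡ 120
120^2 ≡ 15
120^4 ≡ 88
120^8 ≡ 72
120^17 = 120^16·120^1 ≡ 100
120^34 = 120^32·120^2 ≡ 136
120^68 = 120^64·120^4 ≡ 1  ← first divisor giving 1
The order is 68.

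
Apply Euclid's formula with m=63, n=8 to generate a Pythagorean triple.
(3905, 1008, 4033)

Euclid's formula: a = m² - n², b = 2mn, c = m² + n²
m = 63, n = 8
a = 63² - 8² = 3969 - 64 = 3905
b = 2 × 63 × 8 = 1008
c = 63² + 8² = 3969 + 64 = 4033
Verification: 3905² + 1008² = 15249025 + 1016064 = 16265089 = 4033² ✓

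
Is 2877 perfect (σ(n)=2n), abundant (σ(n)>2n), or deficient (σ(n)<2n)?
deficient

Proper divisors of 2877: sum = 1 + 3 + 7 + 21 + 137 + 411 + 959 = 1539
Since 1539 < 2877, 2877 is deficient.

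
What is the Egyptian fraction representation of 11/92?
1/9 + 1/119 + 1/19707 + 1/647256708

Greedy algorithm:
11/92: ceiling(92/11) = 9, use 1/9
7/828: ceiling(828/7) = 119, use 1/119
5/98532: ceiling(98532/5) = 19707, use 1/19707
1/647256708: ceiling(647256708/1) = 647256708, use 1/647256708
Result: 11/92 = 1/9 + 1/119 + 1/19707 + 1/647256708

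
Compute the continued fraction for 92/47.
[1; 1, 22, 2]

Euclidean algorithm steps:
92 = 1 × 47 + 45
47 = 1 × 45 + 2
45 = 22 × 2 + 1
2 = 2 × 1 + 0
Continued fraction: [1; 1, 22, 2]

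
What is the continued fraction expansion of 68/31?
[2; 5, 6]

Euclidean algorithm steps:
68 = 2 × 31 + 6
31 = 5 × 6 + 1
6 = 6 × 1 + 0
Continued fraction: [2; 5, 6]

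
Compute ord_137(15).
34

137 is prime, so ord(15) divides φ(137) = 136.
Divisors of 136: 1, 2, 4, 8, 17, 34, 68, 136.
Repeated squaring: 15^1 ≡ 15, 15^2 ≡ 88, 15^4 ≡ 72, 15^8 ≡ 115, 15^16 ≡ 73, 15^32 ≡ 123, 15^64 ≡ 59, 15^128 ≡ 56 (mod 137).
Test 15^d mod 137 for each divisor d in increasing order:
15^1 ≡ 15
15^2 ≡ 88
15^4 ≡ 72
15^8 ≡ 115
15^17 = 15^16·15^1 ≡ 136
15^34 = 15^32·15^2 ≡ 1  ← first divisor giving 1
The order is 34.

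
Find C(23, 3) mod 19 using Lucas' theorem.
4

Using Lucas' theorem:
Write n=23 and k=3 in base 19:
n in base 19: [1, 4]
k in base 19: [0, 3]
C(23,3) mod 19 = ∏ C(n_i, k_i) mod 19
Digit binomials (mod 19): C(1,0) = 1; C(4,3) = 4
Product: 1 × 4 = 4 ≡ 4 (mod 19)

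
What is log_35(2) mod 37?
19

Baby-step giant-step with step n = ⌈√37⌉ = 7.
Baby steps 35^j mod 37 (j:value) for j=0..6: 0:1, 1:35, 2:4, 3:29, 4:16, 5:5, 6:27.
Giant-step multiplier: 35^(-7) ≡ 35^(36-7) = 35^29 ≡ 13 (mod 37).
Giant steps γ_i = 2·13^i mod 37: γ_0=2, γ_1=26, γ_2=5 (in table at j=5).
x = i·n + j = 2·7 + 5 = 19.
Check: 35^19 ≡ 2 (mod 37).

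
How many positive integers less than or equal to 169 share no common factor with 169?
156

169 = 13^2
φ(n) = n × ∏(1 - 1/p) for each prime p dividing n
φ(169) = 169 × (1 - 1/13) = 156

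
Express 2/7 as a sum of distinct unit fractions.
1/4 + 1/28

Greedy algorithm:
2/7: ceiling(7/2) = 4, use 1/4
1/28: ceiling(28/1) = 28, use 1/28
Result: 2/7 = 1/4 + 1/28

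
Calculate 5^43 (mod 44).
37

Repeated squaring. Binary of 43 = 101011.
5^1 ≡ 5 (mod 44); 5^2 ≡ 25 (mod 44); 5^4 ≡ 9 (mod 44); 5^8 ≡ 37 (mod 44); 5^16 ≡ 5 (mod 44); 5^32 ≡ 25 (mod 44)
5^43 = 5^1 × 5^2 × 5^8 × 5^32 ≡ 37 (mod 44)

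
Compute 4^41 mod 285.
169

Repeated squaring. Binary of 41 = 101001.
4^1 ≡ 4 (mod 285); 4^2 ≡ 16 (mod 285); 4^4 ≡ 256 (mod 285); 4^8 ≡ 271 (mod 285); 4^16 ≡ 196 (mod 285); 4^32 ≡ 226 (mod 285)
4^41 = 4^1 × 4^8 × 4^32 ≡ 169 (mod 285)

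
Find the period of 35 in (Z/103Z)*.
102

103 is prime, so ord(35) divides φ(103) = 102.
Divisors of 102: 1, 2, 3, 6, 17, 34, 51, 102.
Repeated squaring: 35^1 ≡ 35, 35^2 ≡ 92, 35^4 ≡ 18, 35^8 ≡ 15, 35^16 ≡ 19, 35^32 ≡ 52, 35^64 ≡ 26 (mod 103).
Test 35^d mod 103 for each divisor d in increasing order:
35^1 ≡ 35
35^2 ≡ 92
35^3 = 35^2·35^1 ≡ 27
35^6 = 35^4·35^2 ≡ 8
35^17 = 35^16·35^1 ≡ 47
35^34 = 35^32·35^2 ≡ 46
35^51 = 35^32·35^16·35^2·35^1 ≡ 102
35^102 = 35^64·35^32·35^4·35^2 ≡ 1  ← first divisor giving 1
The order is 102.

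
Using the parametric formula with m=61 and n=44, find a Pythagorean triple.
(1785, 5368, 5657)

Euclid's formula: a = m² - n², b = 2mn, c = m² + n²
m = 61, n = 44
a = 61² - 44² = 3721 - 1936 = 1785
b = 2 × 61 × 44 = 5368
c = 61² + 44² = 3721 + 1936 = 5657
Verification: 1785² + 5368² = 3186225 + 28815424 = 32001649 = 5657² ✓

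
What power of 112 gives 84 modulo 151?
54

Baby-step giant-step with step n = ⌈√151⌉ = 13.
Baby steps 112^j mod 151 (j:value) for j=0..12: 0:1, 1:112, 2:11, 3:24, 4:121, 5:113, 6:123, 7:35, 8:145, 9:83, 10:85, 11:7, 12:29.
Giant-step multiplier: 112^(-13) ≡ 112^(150-13) = 112^137 ≡ 51 (mod 151).
Giant steps γ_i = 84·51^i mod 151: γ_0=84, γ_1=56, γ_2=138, γ_3=92, γ_4=11 (in table at j=2).
x = i·n + j = 4·13 + 2 = 54.
Check: 112^54 ≡ 84 (mod 151).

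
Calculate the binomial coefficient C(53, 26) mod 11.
8

Using Lucas' theorem:
Write n=53 and k=26 in base 11:
n in base 11: [4, 9]
k in base 11: [2, 4]
C(53,26) mod 11 = ∏ C(n_i, k_i) mod 11
Digit binomials (mod 11): C(4,2) = 6; C(9,4) = 126 ≡ 5
Product: 6 × 5 = 30 ≡ 8 (mod 11)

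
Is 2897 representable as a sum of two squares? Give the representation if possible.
31² + 44² (a=31, b=44)

Factorization: 2897 = 2897
By Fermat: n is sum of two squares iff every prime p ≡ 3 (mod 4) appears to even power.
All primes ≡ 3 (mod 4) appear to even power.
Search a = 0, 1, 2, … for 2897 - a² a perfect square: first hit at a = 31: 2897 - 961 = 1936 = 44².
2897 = 31² + 44² = 961 + 1936 ✓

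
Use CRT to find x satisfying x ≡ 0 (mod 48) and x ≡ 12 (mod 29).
1056

Using Chinese Remainder Theorem:
M = 48 × 29 = 1392
M1 = 29, M2 = 48
y1 = 29^(-1) mod 48 = 5
y2 = 48^(-1) mod 29 = 26
x = (0×29×5 + 12×48×26) mod 1392 = 1056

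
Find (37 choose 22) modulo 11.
3

Using Lucas' theorem:
Write n=37 and k=22 in base 11:
n in base 11: [3, 4]
k in base 11: [2, 0]
C(37,22) mod 11 = ∏ C(n_i, k_i) mod 11
Digit binomials (mod 11): C(3,2) = 3; C(4,0) = 1
Product: 3 × 1 = 3 ≡ 3 (mod 11)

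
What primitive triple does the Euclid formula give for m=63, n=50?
(1469, 6300, 6469)

Euclid's formula: a = m² - n², b = 2mn, c = m² + n²
m = 63, n = 50
a = 63² - 50² = 3969 - 2500 = 1469
b = 2 × 63 × 50 = 6300
c = 63² + 50² = 3969 + 2500 = 6469
Verification: 1469² + 6300² = 2157961 + 39690000 = 41847961 = 6469² ✓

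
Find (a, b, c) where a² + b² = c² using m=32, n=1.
(1023, 64, 1025)

Euclid's formula: a = m² - n², b = 2mn, c = m² + n²
m = 32, n = 1
a = 32² - 1² = 1024 - 1 = 1023
b = 2 × 32 × 1 = 64
c = 32² + 1² = 1024 + 1 = 1025
Verification: 1023² + 64² = 1046529 + 4096 = 1050625 = 1025² ✓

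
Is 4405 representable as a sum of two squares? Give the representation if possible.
7² + 66² (a=7, b=66)

Factorization: 4405 = 5 × 881
By Fermat: n is sum of two squares iff every prime p ≡ 3 (mod 4) appears to even power.
All primes ≡ 3 (mod 4) appear to even power.
Search a = 0, 1, 2, … for 4405 - a² a perfect square: first hit at a = 7: 4405 - 49 = 4356 = 66².
4405 = 7² + 66² = 49 + 4356 ✓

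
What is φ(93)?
60

93 = 3 × 31
φ(n) = n × ∏(1 - 1/p) for each prime p dividing n
φ(93) = 93 × (1 - 1/3) × (1 - 1/31) = 60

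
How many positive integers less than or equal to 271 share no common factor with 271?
270

271 = 271
φ(n) = n × ∏(1 - 1/p) for each prime p dividing n
φ(271) = 271 × (1 - 1/271) = 270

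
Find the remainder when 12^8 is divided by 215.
186

Repeated squaring. Binary of 8 = 1000.
12^1 ≡ 12 (mod 215); 12^2 ≡ 144 (mod 215); 12^4 ≡ 96 (mod 215); 12^8 ≡ 186 (mod 215)
12^8 = 12^8 ≡ 186 (mod 215)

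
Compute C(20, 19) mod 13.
7

Using Lucas' theorem:
Write n=20 and k=19 in base 13:
n in base 13: [1, 7]
k in base 13: [1, 6]
C(20,19) mod 13 = ∏ C(n_i, k_i) mod 13
Digit binomials (mod 13): C(1,1) = 1; C(7,6) = 7
Product: 1 × 7 = 7 ≡ 7 (mod 13)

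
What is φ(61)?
60

61 = 61
φ(n) = n × ∏(1 - 1/p) for each prime p dividing n
φ(61) = 61 × (1 - 1/61) = 60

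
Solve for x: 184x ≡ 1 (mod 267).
193

gcd(184, 267) = 1, so the inverse exists.
Extended Euclidean algorithm on (267, 184):
267 = 1 × 184 + 83  ⟹  83 = (1)·267 + (-1)·184
184 = 2 × 83 + 18  ⟹  18 = (-2)·267 + (3)·184
83 = 4 × 18 + 11  ⟹  11 = (9)·267 + (-13)·184
18 = 1 × 11 + 7  ⟹  7 = (-11)·267 + (16)·184
11 = 1 × 7 + 4  ⟹  4 = (20)·267 + (-29)·184
7 = 1 × 4 + 3  ⟹  3 = (-31)·267 + (45)·184
4 = 1 × 3 + 1  ⟹  1 = (51)·267 + (-74)·184
So (-74)·184 ≡ 1 (mod 267), i.e. 184^(-1) ≡ -74 ≡ 193 (mod 267).
Check: 184 × 193 = 35512 ≡ 1 (mod 267)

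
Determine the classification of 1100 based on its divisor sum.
abundant

Proper divisors of 1100: sum = 1 + 2 + 4 + 5 + 10 + 11 + 20 + 22 + ... + 110 + 220 + 275 + 550 (17 divisors) = 1504
Since 1504 > 1100, 1100 is abundant.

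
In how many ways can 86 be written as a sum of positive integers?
34262962

p(n) counts ways to write n as a sum of positive integers (order ignored).
Euler's pentagonal recurrence: p(k) = p(k-1) + p(k-2) - p(k-5) - p(k-7) + p(k-12) + p(k-15) - ... (offsets j(3j∓1)/2, signs ++--, p(0)=1, p(<0)=0).
DP table for k = 0..85: p(0)=1, p(1)=1, p(2)=2, p(3)=3, p(4)=5, p(5)=7, p(6)=11, p(7)=15, p(8)=22, p(9)=30, p(10)=42, p(11)=56, p(12)=77, p(13)=101, p(14)=135, p(15)=176, p(16)=231, p(17)=297, p(18)=385, p(19)=490, p(20)=627, p(21)=792, p(22)=1002, p(23)=1255, p(24)=1575, p(25)=1958, p(26)=2436, p(27)=3010, p(28)=3718, p(29)=4565, p(30)=5604, p(31)=6842, p(32)=8349, p(33)=10143, p(34)=12310, p(35)=14883, p(36)=17977, p(37)=21637, p(38)=26015, p(39)=31185, p(40)=37338, p(41)=44583, p(42)=53174, p(43)=63261, p(44)=75175, p(45)=89134, p(46)=105558, p(47)=124754, p(48)=147273, p(49)=173525, p(50)=204226, p(51)=239943, p(52)=281589, p(53)=329931, p(54)=386155, p(55)=451276, p(56)=526823, p(57)=614154, p(58)=715220, p(59)=831820, p(60)=966467, p(61)=1121505, p(62)=1300156, p(63)=1505499, p(64)=1741630, p(65)=2012558, p(66)=2323520, p(67)=2679689, p(68)=3087735, p(69)=3554345, p(70)=4087968, p(71)=4697205, p(72)=5392783, p(73)=6185689, p(74)=7089500, p(75)=8118264, p(76)=9289091, p(77)=10619863, p(78)=12132164, p(79)=13848650, p(80)=15796476, p(81)=18004327, p(82)=20506255, p(83)=23338469, p(84)=26543660, p(85)=30167357.
Final step: p(86) = p(85) + p(84) - p(81) - p(79) + p(74) + p(71) - p(64) - p(60) + p(51) + p(46) - p(35) - p(29) + p(16) + p(9)
= 30167357 + 26543660 - 18004327 - 13848650 + 7089500 + 4697205 - 1741630 - 966467 + 239943 + 105558 - 14883 - 4565 + 231 + 30
= 34262962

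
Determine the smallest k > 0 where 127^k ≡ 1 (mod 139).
69

139 is prime, so ord(127) divides φ(139) = 138.
Divisors of 138: 1, 2, 3, 6, 23, 46, 69, 138.
Repeated squaring: 127^1 ≡ 127, 127^2 ≡ 5, 127^4 ≡ 25, 127^8 ≡ 69, 127^16 ≡ 35, 127^32 ≡ 113, 127^64 ≡ 120, 127^128 ≡ 83 (mod 139).
Test 127^d mod 139 for each divisor d in increasing order:
127^1 ≡ 127
127^2 ≡ 5
127^3 = 127^2·127^1 ≡ 79
127^6 = 127^4·127^2 ≡ 125
127^23 = 127^16·127^4·127^2·127^1 ≡ 42
127^46 = 127^32·127^8·127^4·127^2 ≡ 96
127^69 = 127^64·127^4·127^1 ≡ 1  ← first divisor giving 1
The order is 69.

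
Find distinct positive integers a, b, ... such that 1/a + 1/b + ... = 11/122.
1/12 + 1/147 + 1/35868

Greedy algorithm:
11/122: ceiling(122/11) = 12, use 1/12
5/732: ceiling(732/5) = 147, use 1/147
1/35868: ceiling(35868/1) = 35868, use 1/35868
Result: 11/122 = 1/12 + 1/147 + 1/35868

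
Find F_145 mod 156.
109

Matrix identity: Q^n = [[F_(n+1), F_n], [F_n, F_(n-1)]] with Q = [[1,1],[1,0]].
n = 145 = 10010001₂. Square-and-multiply, entries mod 156:
Q^1 = [[1,1],[1,0]]
Q^2 = (Q^1)² = [[2,1],[1,1]]
Q^4 = (Q^2)² = [[5,3],[3,2]]
Q^9 = (Q^4)²·Q = [[55,34],[34,21]]
Q^18 = (Q^9)² = [[125,88],[88,37]]
Q^36 = (Q^18)² = [[125,60],[60,65]]
Q^72 = (Q^36)² = [[37,12],[12,25]]
Q^145 = (Q^72)²·Q = [[73,109],[109,120]]
F_145 mod 156 = Q^145[0][1] = 109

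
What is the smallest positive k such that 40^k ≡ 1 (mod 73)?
72

73 is prime, so ord(40) divides φ(73) = 72.
Divisors of 72: 1, 2, 3, 4, 6, 8, 9, 12, 18, 24, 36, 72.
Repeated squaring: 40^1 ≡ 40, 40^2 ≡ 67, 40^4 ≡ 36, 40^8 ≡ 55, 40^16 ≡ 32, 40^32 ≡ 2, 40^64 ≡ 4 (mod 73).
Test 40^d mod 73 for each divisor d in increasing order:
40^1 ≡ 40
40^2 ≡ 67
40^3 = 40^2·40^1 ≡ 52
40^4 ≡ 36
40^6 = 40^4·40^2 ≡ 3
40^8 ≡ 55
40^9 = 40^8·40^1 ≡ 10
40^12 = 40^8·40^4 ≡ 9
40^18 = 40^16·40^2 ≡ 27
40^24 = 40^16·40^8 ≡ 8
40^36 = 40^32·40^4 ≡ 72
40^72 = 40^64·40^8 ≡ 1  ← first divisor giving 1
The order is 72.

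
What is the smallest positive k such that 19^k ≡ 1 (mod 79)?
39

79 is prime, so ord(19) divides φ(79) = 78.
Divisors of 78: 1, 2, 3, 6, 13, 26, 39, 78.
Repeated squaring: 19^1 ≡ 19, 19^2 ≡ 45, 19^4 ≡ 50, 19^8 ≡ 51, 19^16 ≡ 73, 19^32 ≡ 36, 19^64 ≡ 32 (mod 79).
Test 19^d mod 79 for each divisor d in increasing order:
19^1 ≡ 19
19^2 ≡ 45
19^3 = 19^2·19^1 ≡ 65
19^6 = 19^4·19^2 ≡ 38
19^13 = 19^8·19^4·19^1 ≡ 23
19^26 = 19^16·19^8·19^2 ≡ 55
19^39 = 19^32·19^4·19^2·19^1 ≡ 1  ← first divisor giving 1
The order is 39.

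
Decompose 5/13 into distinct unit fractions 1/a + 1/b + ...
1/3 + 1/20 + 1/780

Greedy algorithm:
5/13: ceiling(13/5) = 3, use 1/3
2/39: ceiling(39/2) = 20, use 1/20
1/780: ceiling(780/1) = 780, use 1/780
Result: 5/13 = 1/3 + 1/20 + 1/780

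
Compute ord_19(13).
18

19 is prime, so ord(13) divides φ(19) = 18.
Divisors of 18: 1, 2, 3, 6, 9, 18.
Repeated squaring: 13^1 ≡ 13, 13^2 ≡ 17, 13^4 ≡ 4, 13^8 ≡ 16, 13^16 ≡ 9 (mod 19).
Test 13^d mod 19 for each divisor d in increasing order:
13^1 ≡ 13
13^2 ≡ 17
13^3 = 13^2·13^1 ≡ 12
13^6 = 13^4·13^2 ≡ 11
13^9 = 13^8·13^1 ≡ 18
13^18 = 13^16·13^2 ≡ 1  ← first divisor giving 1
The order is 18.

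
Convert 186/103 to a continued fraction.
[1; 1, 4, 6, 1, 2]

Euclidean algorithm steps:
186 = 1 × 103 + 83
103 = 1 × 83 + 20
83 = 4 × 20 + 3
20 = 6 × 3 + 2
3 = 1 × 2 + 1
2 = 2 × 1 + 0
Continued fraction: [1; 1, 4, 6, 1, 2]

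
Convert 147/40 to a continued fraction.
[3; 1, 2, 13]

Euclidean algorithm steps:
147 = 3 × 40 + 27
40 = 1 × 27 + 13
27 = 2 × 13 + 1
13 = 13 × 1 + 0
Continued fraction: [3; 1, 2, 13]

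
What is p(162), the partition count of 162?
129913904637

p(n) counts ways to write n as a sum of positive integers (order ignored).
Euler's pentagonal recurrence: p(k) = p(k-1) + p(k-2) - p(k-5) - p(k-7) + p(k-12) + p(k-15) - ... (offsets j(3j∓1)/2, signs ++--, p(0)=1, p(<0)=0).
DP table for k = 0..161: p(0)=1, p(1)=1, p(2)=2, p(3)=3, p(4)=5, p(5)=7, p(6)=11, p(7)=15, p(8)=22, p(9)=30, p(10)=42, p(11)=56, p(12)=77, p(13)=101, p(14)=135, p(15)=176, p(16)=231, p(17)=297, p(18)=385, p(19)=490, p(20)=627, p(21)=792, p(22)=1002, p(23)=1255, p(24)=1575, p(25)=1958, p(26)=2436, p(27)=3010, p(28)=3718, p(29)=4565, p(30)=5604, p(31)=6842, p(32)=8349, p(33)=10143, p(34)=12310, p(35)=14883, p(36)=17977, p(37)=21637, p(38)=26015, p(39)=31185, p(40)=37338, p(41)=44583, p(42)=53174, p(43)=63261, p(44)=75175, p(45)=89134, p(46)=105558, p(47)=124754, p(48)=147273, p(49)=173525, p(50)=204226, p(51)=239943, p(52)=281589, p(53)=329931, p(54)=386155, p(55)=451276, p(56)=526823, p(57)=614154, p(58)=715220, p(59)=831820, p(60)=966467, p(61)=1121505, p(62)=1300156, p(63)=1505499, p(64)=1741630, p(65)=2012558, p(66)=2323520, p(67)=2679689, p(68)=3087735, p(69)=3554345, p(70)=4087968, p(71)=4697205, p(72)=5392783, p(73)=6185689, p(74)=7089500, p(75)=8118264, p(76)=9289091, p(77)=10619863, p(78)=12132164, p(79)=13848650, p(80)=15796476, p(81)=18004327, p(82)=20506255, p(83)=23338469, p(84)=26543660, p(85)=30167357, p(86)=34262962, p(87)=38887673, p(88)=44108109, p(89)=49995925, p(90)=56634173, p(91)=64112359, p(92)=72533807, p(93)=82010177, p(94)=92669720, p(95)=104651419, p(96)=118114304, p(97)=133230930, p(98)=150198136, p(99)=169229875, p(100)=190569292, p(101)=214481126, p(102)=241265379, p(103)=271248950, p(104)=304801365, p(105)=342325709, p(106)=384276336, p(107)=431149389, p(108)=483502844, p(109)=541946240, p(110)=607163746, p(111)=679903203, p(112)=761002156, p(113)=851376628, p(114)=952050665, p(115)=1064144451, p(116)=1188908248, p(117)=1327710076, p(118)=1482074143, p(119)=1653668665, p(120)=1844349560, p(121)=2056148051, p(122)=2291320912, p(123)=2552338241, p(124)=2841940500, p(125)=3163127352, p(126)=3519222692, p(127)=3913864295, p(128)=4351078600, p(129)=4835271870, p(130)=5371315400, p(131)=5964539504, p(132)=6620830889, p(133)=7346629512, p(134)=8149040695, p(135)=9035836076, p(136)=10015581680, p(137)=11097645016, p(138)=12292341831, p(139)=13610949895, p(140)=15065878135, p(141)=16670689208, p(142)=18440293320, p(143)=20390982757, p(144)=22540654445, p(145)=24908858009, p(146)=27517052599, p(147)=30388671978, p(148)=33549419497, p(149)=37027355200, p(150)=40853235313, p(151)=45060624582, p(152)=49686288421, p(153)=54770336324, p(154)=60356673280, p(155)=66493182097, p(156)=73232243759, p(157)=80630964769, p(158)=88751778802, p(159)=97662728555, p(160)=107438159466, p(161)=118159068427.
Final step: p(162) = p(161) + p(160) - p(157) - p(155) + p(150) + p(147) - p(140) - p(136) + p(127) + p(122) - p(111) - p(105) + p(92) + p(85) - p(70) - p(62) + p(45) + p(36) - p(17) - p(7)
= 118159068427 + 107438159466 - 80630964769 - 66493182097 + 40853235313 + 30388671978 - 15065878135 - 10015581680 + 3913864295 + 2291320912 - 679903203 - 342325709 + 72533807 + 30167357 - 4087968 - 1300156 + 89134 + 17977 - 297 - 15
= 129913904637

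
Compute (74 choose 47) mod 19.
8

Using Lucas' theorem:
Write n=74 and k=47 in base 19:
n in base 19: [3, 17]
k in base 19: [2, 9]
C(74,47) mod 19 = ∏ C(n_i, k_i) mod 19
Digit binomials (mod 19): C(3,2) = 3; C(17,9) = 24310 ≡ 9
Product: 3 × 9 = 27 ≡ 8 (mod 19)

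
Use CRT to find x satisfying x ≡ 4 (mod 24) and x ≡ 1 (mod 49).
148

Using Chinese Remainder Theorem:
M = 24 × 49 = 1176
M1 = 49, M2 = 24
y1 = 49^(-1) mod 24 = 1
y2 = 24^(-1) mod 49 = 47
x = (4×49×1 + 1×24×47) mod 1176 = 148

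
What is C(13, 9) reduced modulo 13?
0

Using Lucas' theorem:
Write n=13 and k=9 in base 13:
n in base 13: [1, 0]
k in base 13: [0, 9]
C(13,9) mod 13 = ∏ C(n_i, k_i) mod 13
Digit binomials (mod 13): C(1,0) = 1; C(0,9) = 0 (k_i > n_i)
Product: 1 × 0 = 0 ≡ 0 (mod 13)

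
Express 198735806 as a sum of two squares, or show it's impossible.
Not possible

Factorization: 198735806 = 2 × 37 × 139^3
By Fermat: n is sum of two squares iff every prime p ≡ 3 (mod 4) appears to even power.
Prime(s) ≡ 3 (mod 4) with odd exponent: [(139, 3)]
Therefore 198735806 cannot be expressed as a² + b².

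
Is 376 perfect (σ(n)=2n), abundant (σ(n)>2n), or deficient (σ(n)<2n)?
deficient

Proper divisors of 376: sum = 1 + 2 + 4 + 8 + 47 + 94 + 188 = 344
Since 344 < 376, 376 is deficient.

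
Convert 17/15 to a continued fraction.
[1; 7, 2]

Euclidean algorithm steps:
17 = 1 × 15 + 2
15 = 7 × 2 + 1
2 = 2 × 1 + 0
Continued fraction: [1; 7, 2]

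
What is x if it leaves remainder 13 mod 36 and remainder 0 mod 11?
121

Using Chinese Remainder Theorem:
M = 36 × 11 = 396
M1 = 11, M2 = 36
y1 = 11^(-1) mod 36 = 23
y2 = 36^(-1) mod 11 = 4
x = (13×11×23 + 0×36×4) mod 396 = 121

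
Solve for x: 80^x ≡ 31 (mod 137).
3

Baby-step giant-step with step n = ⌈√137⌉ = 12.
Baby steps 80^j mod 137 (j:value) for j=0..11: 0:1, 1:80, 2:98, 3:31, 4:14, 5:24, 6:2, 7:23, 8:59, 9:62, 10:28, 11:48.
h = 31 is already in the table at j=3, so x = 3.
Check: 80^3 ≡ 31 (mod 137).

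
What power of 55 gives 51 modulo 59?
16

Baby-step giant-step with step n = ⌈√59⌉ = 8.
Baby steps 55^j mod 59 (j:value) for j=0..7: 0:1, 1:55, 2:16, 3:54, 4:20, 5:38, 6:25, 7:18.
Giant-step multiplier: 55^(-8) ≡ 55^(58-8) = 55^50 ≡ 9 (mod 59).
Giant steps γ_i = 51·9^i mod 59: γ_0=51, γ_1=46, γ_2=1 (in table at j=0).
x = i·n + j = 2·8 + 0 = 16.
Check: 55^16 ≡ 51 (mod 59).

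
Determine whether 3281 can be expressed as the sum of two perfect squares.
16² + 55² (a=16, b=55)

Factorization: 3281 = 17 × 193
By Fermat: n is sum of two squares iff every prime p ≡ 3 (mod 4) appears to even power.
All primes ≡ 3 (mod 4) appear to even power.
Search a = 0, 1, 2, … for 3281 - a² a perfect square: first hit at a = 16: 3281 - 256 = 3025 = 55².
3281 = 16² + 55² = 256 + 3025 ✓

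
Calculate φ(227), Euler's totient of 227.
226

227 = 227
φ(n) = n × ∏(1 - 1/p) for each prime p dividing n
φ(227) = 227 × (1 - 1/227) = 226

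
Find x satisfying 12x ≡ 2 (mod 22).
x ≡ 2 (mod 11)

gcd(12, 22) = 2, which divides 2, so solutions exist.
Divide through by 2: 6x ≡ 1 (mod 11).
Find 6^(-1) mod 11 by the extended Euclidean algorithm:
11 = 1 × 6 + 5  ⟹  5 = (1)·11 + (-1)·6
6 = 1 × 5 + 1  ⟹  1 = (-1)·11 + (2)·6
So (2)·6 ≡ 1 (mod 11), i.e. 6^(-1) ≡ 2 (mod 11).
x ≡ 2 × 1 = 2 ≡ 2 (mod 11).
Check: 12 × 2 = 24 ≡ 2 (mod 22).
x ≡ 2 (mod 11), giving 2 solutions mod 22.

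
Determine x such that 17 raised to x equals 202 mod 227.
63

Baby-step giant-step with step n = ⌈√227⌉ = 16.
Baby steps 17^j mod 227 (j:value) for j=0..15: 0:1, 1:17, 2:62, 3:146, 4:212, 5:199, 6:205, 7:80, 8:225, 9:193, 10:103, 11:162, 12:30, 13:56, 14:44, 15:67.
Giant-step multiplier: 17^(-16) ≡ 17^(226-16) = 17^210 ≡ 57 (mod 227).
Giant steps γ_i = 202·57^i mod 227: γ_0=202, γ_1=164, γ_2=41, γ_3=67 (in table at j=15).
x = i·n + j = 3·16 + 15 = 63.
Check: 17^63 ≡ 202 (mod 227).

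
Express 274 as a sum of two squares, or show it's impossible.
7² + 15² (a=7, b=15)

Factorization: 274 = 2 × 137
By Fermat: n is sum of two squares iff every prime p ≡ 3 (mod 4) appears to even power.
All primes ≡ 3 (mod 4) appear to even power.
Search a = 0, 1, 2, … for 274 - a² a perfect square: first hit at a = 7: 274 - 49 = 225 = 15².
274 = 7² + 15² = 49 + 225 ✓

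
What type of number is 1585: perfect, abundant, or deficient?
deficient

Proper divisors of 1585: sum = 1 + 5 + 317 = 323
Since 323 < 1585, 1585 is deficient.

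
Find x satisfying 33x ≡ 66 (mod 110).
x ≡ 2 (mod 10)

gcd(33, 110) = 11, which divides 66, so solutions exist.
Divide through by 11: 3x ≡ 6 (mod 10).
Find 3^(-1) mod 10 by the extended Euclidean algorithm:
10 = 3 × 3 + 1  ⟹  1 = (1)·10 + (-3)·3
So (-3)·3 ≡ 1 (mod 10), i.e. 3^(-1) ≡ -3 ≡ 7 (mod 10).
x ≡ 7 × 6 = 42 ≡ 2 (mod 10).
Check: 33 × 2 = 66 ≡ 66 (mod 110).
x ≡ 2 (mod 10), giving 11 solutions mod 110.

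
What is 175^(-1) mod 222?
85

gcd(175, 222) = 1, so the inverse exists.
Extended Euclidean algorithm on (222, 175):
222 = 1 × 175 + 47  ⟹  47 = (1)·222 + (-1)·175
175 = 3 × 47 + 34  ⟹  34 = (-3)·222 + (4)·175
47 = 1 × 34 + 13  ⟹  13 = (4)·222 + (-5)·175
34 = 2 × 13 + 8  ⟹  8 = (-11)·222 + (14)·175
13 = 1 × 8 + 5  ⟹  5 = (15)·222 + (-19)·175
8 = 1 × 5 + 3  ⟹  3 = (-26)·222 + (33)·175
5 = 1 × 3 + 2  ⟹  2 = (41)·222 + (-52)·175
3 = 1 × 2 + 1  ⟹  1 = (-67)·222 + (85)·175
So (85)·175 ≡ 1 (mod 222), i.e. 175^(-1) ≡ 85 (mod 222).
Check: 175 × 85 = 14875 ≡ 1 (mod 222)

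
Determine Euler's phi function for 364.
144

364 = 2^2 × 7 × 13
φ(n) = n × ∏(1 - 1/p) for each prime p dividing n
φ(364) = 364 × (1 - 1/2) × (1 - 1/7) × (1 - 1/13) = 144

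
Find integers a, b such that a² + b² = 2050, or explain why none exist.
5² + 45² (a=5, b=45)

Factorization: 2050 = 2 × 5^2 × 41
By Fermat: n is sum of two squares iff every prime p ≡ 3 (mod 4) appears to even power.
All primes ≡ 3 (mod 4) appear to even power.
Search a = 0, 1, 2, … for 2050 - a² a perfect square: first hit at a = 5: 2050 - 25 = 2025 = 45².
2050 = 5² + 45² = 25 + 2025 ✓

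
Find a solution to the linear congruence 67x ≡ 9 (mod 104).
x ≡ 11 (mod 104)

gcd(67, 104) = 1, which divides 9, so solutions exist.
Find 67^(-1) mod 104 by the extended Euclidean algorithm:
104 = 1 × 67 + 37  ⟹  37 = (1)·104 + (-1)·67
67 = 1 × 37 + 30  ⟹  30 = (-1)·104 + (2)·67
37 = 1 × 30 + 7  ⟹  7 = (2)·104 + (-3)·67
30 = 4 × 7 + 2  ⟹  2 = (-9)·104 + (14)·67
7 = 3 × 2 + 1  ⟹  1 = (29)·104 + (-45)·67
So (-45)·67 ≡ 1 (mod 104), i.e. 67^(-1) ≡ -45 ≡ 59 (mod 104).
x ≡ 59 × 9 = 531 ≡ 11 (mod 104).
Check: 67 × 11 = 737 ≡ 9 (mod 104).
Unique solution: x ≡ 11 (mod 104)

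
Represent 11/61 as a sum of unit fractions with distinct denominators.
1/6 + 1/74 + 1/6771

Greedy algorithm:
11/61: ceiling(61/11) = 6, use 1/6
5/366: ceiling(366/5) = 74, use 1/74
1/6771: ceiling(6771/1) = 6771, use 1/6771
Result: 11/61 = 1/6 + 1/74 + 1/6771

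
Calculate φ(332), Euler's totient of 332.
164

332 = 2^2 × 83
φ(n) = n × ∏(1 - 1/p) for each prime p dividing n
φ(332) = 332 × (1 - 1/2) × (1 - 1/83) = 164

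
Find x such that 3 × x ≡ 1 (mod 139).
93

gcd(3, 139) = 1, so the inverse exists.
Extended Euclidean algorithm on (139, 3):
139 = 46 × 3 + 1  ⟹  1 = (1)·139 + (-46)·3
So (-46)·3 ≡ 1 (mod 139), i.e. 3^(-1) ≡ -46 ≡ 93 (mod 139).
Check: 3 × 93 = 279 ≡ 1 (mod 139)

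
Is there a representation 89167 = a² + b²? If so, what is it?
Not possible

Factorization: 89167 = 13 × 19^3
By Fermat: n is sum of two squares iff every prime p ≡ 3 (mod 4) appears to even power.
Prime(s) ≡ 3 (mod 4) with odd exponent: [(19, 3)]
Therefore 89167 cannot be expressed as a² + b².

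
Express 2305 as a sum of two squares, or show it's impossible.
1² + 48² (a=1, b=48)

Factorization: 2305 = 5 × 461
By Fermat: n is sum of two squares iff every prime p ≡ 3 (mod 4) appears to even power.
All primes ≡ 3 (mod 4) appear to even power.
Search a = 0, 1, 2, … for 2305 - a² a perfect square: first hit at a = 1: 2305 - 1 = 2304 = 48².
2305 = 1² + 48² = 1 + 2304 ✓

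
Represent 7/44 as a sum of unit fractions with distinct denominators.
1/7 + 1/62 + 1/9548

Greedy algorithm:
7/44: ceiling(44/7) = 7, use 1/7
5/308: ceiling(308/5) = 62, use 1/62
1/9548: ceiling(9548/1) = 9548, use 1/9548
Result: 7/44 = 1/7 + 1/62 + 1/9548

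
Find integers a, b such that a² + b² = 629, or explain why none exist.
2² + 25² (a=2, b=25)

Factorization: 629 = 17 × 37
By Fermat: n is sum of two squares iff every prime p ≡ 3 (mod 4) appears to even power.
All primes ≡ 3 (mod 4) appear to even power.
Search a = 0, 1, 2, … for 629 - a² a perfect square: first hit at a = 2: 629 - 4 = 625 = 25².
629 = 2² + 25² = 4 + 625 ✓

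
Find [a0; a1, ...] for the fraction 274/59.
[4; 1, 1, 1, 4, 4]

Euclidean algorithm steps:
274 = 4 × 59 + 38
59 = 1 × 38 + 21
38 = 1 × 21 + 17
21 = 1 × 17 + 4
17 = 4 × 4 + 1
4 = 4 × 1 + 0
Continued fraction: [4; 1, 1, 1, 4, 4]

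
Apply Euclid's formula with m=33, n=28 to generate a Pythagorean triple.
(305, 1848, 1873)

Euclid's formula: a = m² - n², b = 2mn, c = m² + n²
m = 33, n = 28
a = 33² - 28² = 1089 - 784 = 305
b = 2 × 33 × 28 = 1848
c = 33² + 28² = 1089 + 784 = 1873
Verification: 305² + 1848² = 93025 + 3415104 = 3508129 = 1873² ✓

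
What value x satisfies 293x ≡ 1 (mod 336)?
125

gcd(293, 336) = 1, so the inverse exists.
Extended Euclidean algorithm on (336, 293):
336 = 1 × 293 + 43  ⟹  43 = (1)·336 + (-1)·293
293 = 6 × 43 + 35  ⟹  35 = (-6)·336 + (7)·293
43 = 1 × 35 + 8  ⟹  8 = (7)·336 + (-8)·293
35 = 4 × 8 + 3  ⟹  3 = (-34)·336 + (39)·293
8 = 2 × 3 + 2  ⟹  2 = (75)·336 + (-86)·293
3 = 1 × 2 + 1  ⟹  1 = (-109)·336 + (125)·293
So (125)·293 ≡ 1 (mod 336), i.e. 293^(-1) ≡ 125 (mod 336).
Check: 293 × 125 = 36625 ≡ 1 (mod 336)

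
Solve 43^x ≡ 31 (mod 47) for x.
25

Baby-step giant-step with step n = ⌈√47⌉ = 7.
Baby steps 43^j mod 47 (j:value) for j=0..6: 0:1, 1:43, 2:16, 3:30, 4:21, 5:10, 6:7.
Giant-step multiplier: 43^(-7) ≡ 43^(46-7) = 43^39 ≡ 5 (mod 47).
Giant steps γ_i = 31·5^i mod 47: γ_0=31, γ_1=14, γ_2=23, γ_3=21 (in table at j=4).
x = i·n + j = 3·7 + 4 = 25.
Check: 43^25 ≡ 31 (mod 47).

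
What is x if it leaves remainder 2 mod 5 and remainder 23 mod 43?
152

Using Chinese Remainder Theorem:
M = 5 × 43 = 215
M1 = 43, M2 = 5
y1 = 43^(-1) mod 5 = 2
y2 = 5^(-1) mod 43 = 26
x = (2×43×2 + 23×5×26) mod 215 = 152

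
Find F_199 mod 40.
21

Matrix identity: Q^n = [[F_(n+1), F_n], [F_n, F_(n-1)]] with Q = [[1,1],[1,0]].
n = 199 = 11000111₂. Square-and-multiply, entries mod 40:
Q^1 = [[1,1],[1,0]]
Q^3 = (Q^1)²·Q = [[3,2],[2,1]]
Q^6 = (Q^3)² = [[13,8],[8,5]]
Q^12 = (Q^6)² = [[33,24],[24,9]]
Q^24 = (Q^12)² = [[25,8],[8,17]]
Q^49 = (Q^24)²·Q = [[25,9],[9,16]]
Q^99 = (Q^49)²·Q = [[35,26],[26,9]]
Q^199 = (Q^99)²·Q = [[5,21],[21,24]]
F_199 mod 40 = Q^199[0][1] = 21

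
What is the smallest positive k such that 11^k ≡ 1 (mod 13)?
12

13 is prime, so ord(11) divides φ(13) = 12.
Divisors of 12: 1, 2, 3, 4, 6, 12.
Repeated squaring: 11^1 ≡ 11, 11^2 ≡ 4, 11^4 ≡ 3, 11^8 ≡ 9 (mod 13).
Test 11^d mod 13 for each divisor d in increasing order:
11^1 ≡ 11
11^2 ≡ 4
11^3 = 11^2·11^1 ≡ 5
11^4 ≡ 3
11^6 = 11^4·11^2 ≡ 12
11^12 = 11^8·11^4 ≡ 1  ← first divisor giving 1
The order is 12.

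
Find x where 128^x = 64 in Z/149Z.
22

Baby-step giant-step with step n = ⌈√149⌉ = 13.
Baby steps 128^j mod 149 (j:value) for j=0..12: 0:1, 1:128, 2:143, 3:126, 4:36, 5:138, 6:82, 7:66, 8:104, 9:51, 10:121, 11:141, 12:19.
Giant-step multiplier: 128^(-13) ≡ 128^(148-13) = 128^135 ≡ 59 (mod 149).
Giant steps γ_i = 64·59^i mod 149: γ_0=64, γ_1=51 (in table at j=9).
x = i·n + j = 1·13 + 9 = 22.
Check: 128^22 ≡ 64 (mod 149).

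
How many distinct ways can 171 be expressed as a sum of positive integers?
301384802048

p(n) counts ways to write n as a sum of positive integers (order ignored).
Euler's pentagonal recurrence: p(k) = p(k-1) + p(k-2) - p(k-5) - p(k-7) + p(k-12) + p(k-15) - ... (offsets j(3j∓1)/2, signs ++--, p(0)=1, p(<0)=0).
DP table for k = 0..170: p(0)=1, p(1)=1, p(2)=2, p(3)=3, p(4)=5, p(5)=7, p(6)=11, p(7)=15, p(8)=22, p(9)=30, p(10)=42, p(11)=56, p(12)=77, p(13)=101, p(14)=135, p(15)=176, p(16)=231, p(17)=297, p(18)=385, p(19)=490, p(20)=627, p(21)=792, p(22)=1002, p(23)=1255, p(24)=1575, p(25)=1958, p(26)=2436, p(27)=3010, p(28)=3718, p(29)=4565, p(30)=5604, p(31)=6842, p(32)=8349, p(33)=10143, p(34)=12310, p(35)=14883, p(36)=17977, p(37)=21637, p(38)=26015, p(39)=31185, p(40)=37338, p(41)=44583, p(42)=53174, p(43)=63261, p(44)=75175, p(45)=89134, p(46)=105558, p(47)=124754, p(48)=147273, p(49)=173525, p(50)=204226, p(51)=239943, p(52)=281589, p(53)=329931, p(54)=386155, p(55)=451276, p(56)=526823, p(57)=614154, p(58)=715220, p(59)=831820, p(60)=966467, p(61)=1121505, p(62)=1300156, p(63)=1505499, p(64)=1741630, p(65)=2012558, p(66)=2323520, p(67)=2679689, p(68)=3087735, p(69)=3554345, p(70)=4087968, p(71)=4697205, p(72)=5392783, p(73)=6185689, p(74)=7089500, p(75)=8118264, p(76)=9289091, p(77)=10619863, p(78)=12132164, p(79)=13848650, p(80)=15796476, p(81)=18004327, p(82)=20506255, p(83)=23338469, p(84)=26543660, p(85)=30167357, p(86)=34262962, p(87)=38887673, p(88)=44108109, p(89)=49995925, p(90)=56634173, p(91)=64112359, p(92)=72533807, p(93)=82010177, p(94)=92669720, p(95)=104651419, p(96)=118114304, p(97)=133230930, p(98)=150198136, p(99)=169229875, p(100)=190569292, p(101)=214481126, p(102)=241265379, p(103)=271248950, p(104)=304801365, p(105)=342325709, p(106)=384276336, p(107)=431149389, p(108)=483502844, p(109)=541946240, p(110)=607163746, p(111)=679903203, p(112)=761002156, p(113)=851376628, p(114)=952050665, p(115)=1064144451, p(116)=1188908248, p(117)=1327710076, p(118)=1482074143, p(119)=1653668665, p(120)=1844349560, p(121)=2056148051, p(122)=2291320912, p(123)=2552338241, p(124)=2841940500, p(125)=3163127352, p(126)=3519222692, p(127)=3913864295, p(128)=4351078600, p(129)=4835271870, p(130)=5371315400, p(131)=5964539504, p(132)=6620830889, p(133)=7346629512, p(134)=8149040695, p(135)=9035836076, p(136)=10015581680, p(137)=11097645016, p(138)=12292341831, p(139)=13610949895, p(140)=15065878135, p(141)=16670689208, p(142)=18440293320, p(143)=20390982757, p(144)=22540654445, p(145)=24908858009, p(146)=27517052599, p(147)=30388671978, p(148)=33549419497, p(149)=37027355200, p(150)=40853235313, p(151)=45060624582, p(152)=49686288421, p(153)=54770336324, p(154)=60356673280, p(155)=66493182097, p(156)=73232243759, p(157)=80630964769, p(158)=88751778802, p(159)=97662728555, p(160)=107438159466, p(161)=118159068427, p(162)=129913904637, p(163)=142798995930, p(164)=156919475295, p(165)=172389800255, p(166)=189334822579, p(167)=207890420102, p(168)=228204732751, p(169)=250438925115, p(170)=274768617130.
Final step: p(171) = p(170) + p(169) - p(166) - p(164) + p(159) + p(156) - p(149) - p(145) + p(136) + p(131) - p(120) - p(114) + p(101) + p(94) - p(79) - p(71) + p(54) + p(45) - p(26) - p(16)
= 274768617130 + 250438925115 - 189334822579 - 156919475295 + 97662728555 + 73232243759 - 37027355200 - 24908858009 + 10015581680 + 5964539504 - 1844349560 - 952050665 + 214481126 + 92669720 - 13848650 - 4697205 + 386155 + 89134 - 2436 - 231
= 301384802048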